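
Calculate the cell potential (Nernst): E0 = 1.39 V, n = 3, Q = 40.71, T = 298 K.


E = E0 - (RT/nF) * ln(Q)
E = 1.39 - (8.314 * 298 / (3 * 96485)) * ln(40.71)
E = 1.3583 V

1.3583 V


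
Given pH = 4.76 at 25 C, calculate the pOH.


pOH = 14 - pH
pOH = 14 - 4.76
pOH = 9.24

9.24


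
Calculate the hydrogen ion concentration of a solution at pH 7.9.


[H+] = 10^(-pH)
[H+] = 10^(-7.9)
[H+] = 1.259e-08 M

1.259e-08 M


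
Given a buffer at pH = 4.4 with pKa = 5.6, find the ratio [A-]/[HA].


[A-]/[HA] = 10^(pH - pKa)
= 10^(4.4 - 5.6)
= 0.0631

0.0631


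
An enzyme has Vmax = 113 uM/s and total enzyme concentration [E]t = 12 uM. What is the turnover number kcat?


kcat = Vmax / [E]t
kcat = 113 / 12
kcat = 9.4167 s^-1

9.4167 s^-1


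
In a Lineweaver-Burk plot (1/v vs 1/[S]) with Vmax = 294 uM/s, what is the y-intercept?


y-intercept = 1/Vmax
= 1/294
= 0.0034 s/uM

0.0034 s/uM


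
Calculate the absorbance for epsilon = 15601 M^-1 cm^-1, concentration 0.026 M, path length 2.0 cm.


A = epsilon * c * l
A = 15601 * 0.026 * 2.0
A = 811.252

811.252


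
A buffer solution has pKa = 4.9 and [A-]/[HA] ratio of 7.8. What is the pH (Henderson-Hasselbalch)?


pH = pKa + log10([A-]/[HA])
pH = 4.9 + log10(7.8)
pH = 5.7921

5.7921


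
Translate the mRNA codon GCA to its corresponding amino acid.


Standard genetic code lookup.
Codon GCA -> Ala

Ala


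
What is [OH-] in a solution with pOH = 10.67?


[OH-] = 10^(-pOH)
[OH-] = 10^(-10.67)
[OH-] = 2.138e-11 M

2.138e-11 M


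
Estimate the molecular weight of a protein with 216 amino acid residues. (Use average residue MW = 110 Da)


MW = n_residues * 110 Da
MW = 216 * 110
MW = 23760 Da

23760 Da


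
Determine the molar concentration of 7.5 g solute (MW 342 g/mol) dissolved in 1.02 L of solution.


C = (mass / MW) / volume
C = (7.5 / 342) / 1.02
C = 0.0215 M

0.0215 M


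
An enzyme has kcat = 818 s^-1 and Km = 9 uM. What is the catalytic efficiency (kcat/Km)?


Catalytic efficiency = kcat / Km
= 818 / 9
= 90.8889 uM^-1*s^-1

90.8889 uM^-1*s^-1


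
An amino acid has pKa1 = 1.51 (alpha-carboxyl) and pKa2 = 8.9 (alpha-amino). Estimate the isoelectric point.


pI = (pKa1 + pKa2) / 2
pI = (1.51 + 8.9) / 2
pI = 5.205

5.205


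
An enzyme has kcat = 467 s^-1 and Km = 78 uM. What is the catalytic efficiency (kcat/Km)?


Catalytic efficiency = kcat / Km
= 467 / 78
= 5.9872 uM^-1*s^-1

5.9872 uM^-1*s^-1


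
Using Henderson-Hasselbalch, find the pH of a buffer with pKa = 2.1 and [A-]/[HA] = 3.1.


pH = pKa + log10([A-]/[HA])
pH = 2.1 + log10(3.1)
pH = 2.5914

2.5914


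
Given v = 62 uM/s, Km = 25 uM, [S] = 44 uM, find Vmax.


Vmax = v * (Km + [S]) / [S]
Vmax = 62 * (25 + 44) / 44
Vmax = 97.2273 uM/s

97.2273 uM/s


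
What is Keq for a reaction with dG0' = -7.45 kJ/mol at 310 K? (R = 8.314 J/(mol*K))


Keq = exp(-dG0 * 1000 / (R * T))
Keq = exp(-(-7.45) * 1000 / (8.314 * 310))
Keq = 18.0037

18.0037


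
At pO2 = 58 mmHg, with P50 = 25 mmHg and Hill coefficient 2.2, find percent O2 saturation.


Y = pO2^n / (P50^n + pO2^n)
Y = 58^2.2 / (25^2.2 + 58^2.2)
Y = 86.43%

86.43%


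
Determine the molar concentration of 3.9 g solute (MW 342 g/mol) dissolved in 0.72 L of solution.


C = (mass / MW) / volume
C = (3.9 / 342) / 0.72
C = 0.0158 M

0.0158 M


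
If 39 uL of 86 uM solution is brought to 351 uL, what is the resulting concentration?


C2 = C1 * V1 / V2
C2 = 86 * 39 / 351
C2 = 9.5556 uM

9.5556 uM


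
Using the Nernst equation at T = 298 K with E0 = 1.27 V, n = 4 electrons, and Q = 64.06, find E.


E = E0 - (RT/nF) * ln(Q)
E = 1.27 - (8.314 * 298 / (4 * 96485)) * ln(64.06)
E = 1.2433 V

1.2433 V


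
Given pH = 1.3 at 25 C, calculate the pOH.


pOH = 14 - pH
pOH = 14 - 1.3
pOH = 12.7

12.7


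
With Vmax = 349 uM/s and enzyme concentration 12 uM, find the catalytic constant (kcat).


kcat = Vmax / [E]t
kcat = 349 / 12
kcat = 29.0833 s^-1

29.0833 s^-1


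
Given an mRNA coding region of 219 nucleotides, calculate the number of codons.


codons = nucleotides / 3
codons = 219 / 3 = 73

73


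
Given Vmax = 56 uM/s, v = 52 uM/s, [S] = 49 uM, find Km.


Km = [S] * (Vmax - v) / v
Km = 49 * (56 - 52) / 52
Km = 3.7692 uM

3.7692 uM


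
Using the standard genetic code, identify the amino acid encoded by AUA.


Standard genetic code lookup.
Codon AUA -> Ile

Ile


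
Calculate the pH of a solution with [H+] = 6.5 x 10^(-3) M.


pH = -log10([H+])
pH = -log10(6.5 x 10^(-3))
pH = 2.1871

2.1871


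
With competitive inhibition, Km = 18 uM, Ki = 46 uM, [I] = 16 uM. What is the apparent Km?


Km_app = Km * (1 + [I]/Ki)
Km_app = 18 * (1 + 16/46)
Km_app = 24.2609 uM

24.2609 uM


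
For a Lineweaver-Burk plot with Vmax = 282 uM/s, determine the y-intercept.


y-intercept = 1/Vmax
= 1/282
= 0.0035 s/uM

0.0035 s/uM


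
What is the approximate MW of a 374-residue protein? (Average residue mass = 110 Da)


MW = n_residues * 110 Da
MW = 374 * 110
MW = 41140 Da

41140 Da


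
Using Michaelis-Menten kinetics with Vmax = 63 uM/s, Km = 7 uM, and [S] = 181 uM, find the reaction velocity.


v = Vmax * [S] / (Km + [S])
v = 63 * 181 / (7 + 181)
v = 60.6543 uM/s

60.6543 uM/s


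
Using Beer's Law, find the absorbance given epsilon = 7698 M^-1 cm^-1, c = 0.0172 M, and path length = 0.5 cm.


A = epsilon * c * l
A = 7698 * 0.0172 * 0.5
A = 66.2028

66.2028


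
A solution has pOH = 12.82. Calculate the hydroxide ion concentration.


[OH-] = 10^(-pOH)
[OH-] = 10^(-12.82)
[OH-] = 1.514e-13 M

1.514e-13 M


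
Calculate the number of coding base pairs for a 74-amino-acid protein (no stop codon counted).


Each amino acid = 1 codon = 3 bp
bp = 74 * 3 = 222 bp

222 bp


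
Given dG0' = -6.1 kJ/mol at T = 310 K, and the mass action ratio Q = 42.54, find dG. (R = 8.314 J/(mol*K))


dG = dG0' + RT * ln(Q) / 1000
dG = -6.1 + 8.314 * 310 * ln(42.54) / 1000
dG = 3.5662 kJ/mol

3.5662 kJ/mol


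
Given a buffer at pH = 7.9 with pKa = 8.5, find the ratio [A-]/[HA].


[A-]/[HA] = 10^(pH - pKa)
= 10^(7.9 - 8.5)
= 0.2512

0.2512


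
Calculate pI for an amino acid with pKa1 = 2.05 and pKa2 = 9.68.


pI = (pKa1 + pKa2) / 2
pI = (2.05 + 9.68) / 2
pI = 5.865

5.865


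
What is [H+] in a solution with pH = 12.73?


[H+] = 10^(-pH)
[H+] = 10^(-12.73)
[H+] = 1.862e-13 M

1.862e-13 M


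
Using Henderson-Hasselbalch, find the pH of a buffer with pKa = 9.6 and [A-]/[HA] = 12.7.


pH = pKa + log10([A-]/[HA])
pH = 9.6 + log10(12.7)
pH = 10.7038

10.7038


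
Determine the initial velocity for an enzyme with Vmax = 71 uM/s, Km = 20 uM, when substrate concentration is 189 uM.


v = Vmax * [S] / (Km + [S])
v = 71 * 189 / (20 + 189)
v = 64.2057 uM/s

64.2057 uM/s


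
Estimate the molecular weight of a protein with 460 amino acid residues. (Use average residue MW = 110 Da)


MW = n_residues * 110 Da
MW = 460 * 110
MW = 50600 Da

50600 Da


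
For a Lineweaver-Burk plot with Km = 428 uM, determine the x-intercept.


x-intercept = -1/Km
= -1/428
= -0.0023 1/uM

-0.0023 1/uM


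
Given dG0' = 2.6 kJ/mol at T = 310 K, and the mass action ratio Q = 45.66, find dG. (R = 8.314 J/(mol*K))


dG = dG0' + RT * ln(Q) / 1000
dG = 2.6 + 8.314 * 310 * ln(45.66) / 1000
dG = 12.4486 kJ/mol

12.4486 kJ/mol


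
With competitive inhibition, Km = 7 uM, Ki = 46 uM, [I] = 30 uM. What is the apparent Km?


Km_app = Km * (1 + [I]/Ki)
Km_app = 7 * (1 + 30/46)
Km_app = 11.5652 uM

11.5652 uM


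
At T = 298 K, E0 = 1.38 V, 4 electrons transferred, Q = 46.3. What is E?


E = E0 - (RT/nF) * ln(Q)
E = 1.38 - (8.314 * 298 / (4 * 96485)) * ln(46.3)
E = 1.3554 V

1.3554 V


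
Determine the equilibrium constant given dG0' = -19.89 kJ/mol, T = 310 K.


Keq = exp(-dG0 * 1000 / (R * T))
Keq = exp(-(-19.89) * 1000 / (8.314 * 310))
Keq = 2246.7924

2246.7924


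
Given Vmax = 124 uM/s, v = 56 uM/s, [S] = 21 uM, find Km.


Km = [S] * (Vmax - v) / v
Km = 21 * (124 - 56) / 56
Km = 25.5 uM

25.5 uM


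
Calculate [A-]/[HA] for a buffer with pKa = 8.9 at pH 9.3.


[A-]/[HA] = 10^(pH - pKa)
= 10^(9.3 - 8.9)
= 2.5119

2.5119


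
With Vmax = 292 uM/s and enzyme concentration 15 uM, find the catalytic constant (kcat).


kcat = Vmax / [E]t
kcat = 292 / 15
kcat = 19.4667 s^-1

19.4667 s^-1


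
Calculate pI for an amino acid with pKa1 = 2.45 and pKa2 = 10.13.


pI = (pKa1 + pKa2) / 2
pI = (2.45 + 10.13) / 2
pI = 6.29

6.29


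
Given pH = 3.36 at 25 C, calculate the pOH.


pOH = 14 - pH
pOH = 14 - 3.36
pOH = 10.64

10.64


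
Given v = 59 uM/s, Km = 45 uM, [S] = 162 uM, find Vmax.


Vmax = v * (Km + [S]) / [S]
Vmax = 59 * (45 + 162) / 162
Vmax = 75.3889 uM/s

75.3889 uM/s


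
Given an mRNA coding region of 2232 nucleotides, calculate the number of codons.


codons = nucleotides / 3
codons = 2232 / 3 = 744

744


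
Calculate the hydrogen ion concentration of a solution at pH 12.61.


[H+] = 10^(-pH)
[H+] = 10^(-12.61)
[H+] = 2.455e-13 M

2.455e-13 M


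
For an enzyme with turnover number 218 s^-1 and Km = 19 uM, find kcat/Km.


Catalytic efficiency = kcat / Km
= 218 / 19
= 11.4737 uM^-1*s^-1

11.4737 uM^-1*s^-1


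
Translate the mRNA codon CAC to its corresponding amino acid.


Standard genetic code lookup.
Codon CAC -> His

His


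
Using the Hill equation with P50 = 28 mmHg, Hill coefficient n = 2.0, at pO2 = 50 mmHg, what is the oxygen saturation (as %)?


Y = pO2^n / (P50^n + pO2^n)
Y = 50^2.0 / (28^2.0 + 50^2.0)
Y = 76.13%

76.13%


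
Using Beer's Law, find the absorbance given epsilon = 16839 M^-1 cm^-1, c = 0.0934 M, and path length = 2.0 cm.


A = epsilon * c * l
A = 16839 * 0.0934 * 2.0
A = 3145.5252

3145.5252


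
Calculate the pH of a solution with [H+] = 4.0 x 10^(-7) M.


pH = -log10([H+])
pH = -log10(4.0 x 10^(-7))
pH = 6.3979

6.3979


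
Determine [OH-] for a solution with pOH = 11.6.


[OH-] = 10^(-pOH)
[OH-] = 10^(-11.6)
[OH-] = 2.512e-12 M

2.512e-12 M


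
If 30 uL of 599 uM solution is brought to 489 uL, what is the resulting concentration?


C2 = C1 * V1 / V2
C2 = 599 * 30 / 489
C2 = 36.7485 uM

36.7485 uM


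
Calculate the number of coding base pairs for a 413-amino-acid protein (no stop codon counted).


Each amino acid = 1 codon = 3 bp
bp = 413 * 3 = 1239 bp

1239 bp


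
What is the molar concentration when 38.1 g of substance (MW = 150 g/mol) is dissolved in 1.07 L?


C = (mass / MW) / volume
C = (38.1 / 150) / 1.07
C = 0.2374 M

0.2374 M


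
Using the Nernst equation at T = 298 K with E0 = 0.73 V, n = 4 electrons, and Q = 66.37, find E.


E = E0 - (RT/nF) * ln(Q)
E = 0.73 - (8.314 * 298 / (4 * 96485)) * ln(66.37)
E = 0.7031 V

0.7031 V


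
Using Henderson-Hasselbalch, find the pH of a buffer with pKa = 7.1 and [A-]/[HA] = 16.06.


pH = pKa + log10([A-]/[HA])
pH = 7.1 + log10(16.06)
pH = 8.3057

8.3057


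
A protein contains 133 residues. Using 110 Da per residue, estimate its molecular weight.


MW = n_residues * 110 Da
MW = 133 * 110
MW = 14630 Da

14630 Da


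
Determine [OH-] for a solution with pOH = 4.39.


[OH-] = 10^(-pOH)
[OH-] = 10^(-4.39)
[OH-] = 4.074e-05 M

4.074e-05 M


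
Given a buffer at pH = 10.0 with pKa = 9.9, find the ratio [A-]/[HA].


[A-]/[HA] = 10^(pH - pKa)
= 10^(10.0 - 9.9)
= 1.2589

1.2589


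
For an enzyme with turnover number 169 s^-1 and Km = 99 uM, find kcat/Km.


Catalytic efficiency = kcat / Km
= 169 / 99
= 1.7071 uM^-1*s^-1

1.7071 uM^-1*s^-1


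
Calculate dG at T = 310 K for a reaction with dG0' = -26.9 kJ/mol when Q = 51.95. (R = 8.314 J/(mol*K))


dG = dG0' + RT * ln(Q) / 1000
dG = -26.9 + 8.314 * 310 * ln(51.95) / 1000
dG = -16.7188 kJ/mol

-16.7188 kJ/mol


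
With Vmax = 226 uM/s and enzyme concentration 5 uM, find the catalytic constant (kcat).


kcat = Vmax / [E]t
kcat = 226 / 5
kcat = 45.2 s^-1

45.2 s^-1


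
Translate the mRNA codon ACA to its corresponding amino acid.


Standard genetic code lookup.
Codon ACA -> Thr

Thr


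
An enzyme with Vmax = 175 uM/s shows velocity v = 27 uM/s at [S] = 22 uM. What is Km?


Km = [S] * (Vmax - v) / v
Km = 22 * (175 - 27) / 27
Km = 120.5926 uM

120.5926 uM


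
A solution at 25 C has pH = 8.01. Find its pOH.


pOH = 14 - pH
pOH = 14 - 8.01
pOH = 5.99

5.99


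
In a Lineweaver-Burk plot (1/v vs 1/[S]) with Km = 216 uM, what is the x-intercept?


x-intercept = -1/Km
= -1/216
= -0.0046 1/uM

-0.0046 1/uM


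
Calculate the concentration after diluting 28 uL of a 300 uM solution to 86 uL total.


C2 = C1 * V1 / V2
C2 = 300 * 28 / 86
C2 = 97.6744 uM

97.6744 uM


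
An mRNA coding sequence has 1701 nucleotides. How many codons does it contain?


codons = nucleotides / 3
codons = 1701 / 3 = 567

567


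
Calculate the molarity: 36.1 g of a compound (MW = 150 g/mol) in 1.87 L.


C = (mass / MW) / volume
C = (36.1 / 150) / 1.87
C = 0.1287 M

0.1287 M


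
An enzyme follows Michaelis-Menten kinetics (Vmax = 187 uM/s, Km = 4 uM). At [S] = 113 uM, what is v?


v = Vmax * [S] / (Km + [S])
v = 187 * 113 / (4 + 113)
v = 180.6068 uM/s

180.6068 uM/s


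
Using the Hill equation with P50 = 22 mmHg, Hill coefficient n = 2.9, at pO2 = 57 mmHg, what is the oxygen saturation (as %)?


Y = pO2^n / (P50^n + pO2^n)
Y = 57^2.9 / (22^2.9 + 57^2.9)
Y = 94.05%

94.05%


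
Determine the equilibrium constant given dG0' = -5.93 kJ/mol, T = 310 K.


Keq = exp(-dG0 * 1000 / (R * T))
Keq = exp(-(-5.93) * 1000 / (8.314 * 310))
Keq = 9.9824

9.9824


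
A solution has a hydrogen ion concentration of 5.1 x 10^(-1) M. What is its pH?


pH = -log10([H+])
pH = -log10(5.1 x 10^(-1))
pH = 0.2924

0.2924


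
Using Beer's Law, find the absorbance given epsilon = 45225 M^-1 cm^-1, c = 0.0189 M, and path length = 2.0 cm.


A = epsilon * c * l
A = 45225 * 0.0189 * 2.0
A = 1709.505

1709.505


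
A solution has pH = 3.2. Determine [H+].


[H+] = 10^(-pH)
[H+] = 10^(-3.2)
[H+] = 6.310e-04 M

6.310e-04 M


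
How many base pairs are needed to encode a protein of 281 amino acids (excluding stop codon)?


Each amino acid = 1 codon = 3 bp
bp = 281 * 3 = 843 bp

843 bp


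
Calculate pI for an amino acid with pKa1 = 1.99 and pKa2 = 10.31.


pI = (pKa1 + pKa2) / 2
pI = (1.99 + 10.31) / 2
pI = 6.15

6.15


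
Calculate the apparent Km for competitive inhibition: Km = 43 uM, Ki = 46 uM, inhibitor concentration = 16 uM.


Km_app = Km * (1 + [I]/Ki)
Km_app = 43 * (1 + 16/46)
Km_app = 57.9565 uM

57.9565 uM


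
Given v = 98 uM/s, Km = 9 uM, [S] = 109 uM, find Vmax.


Vmax = v * (Km + [S]) / [S]
Vmax = 98 * (9 + 109) / 109
Vmax = 106.0917 uM/s

106.0917 uM/s


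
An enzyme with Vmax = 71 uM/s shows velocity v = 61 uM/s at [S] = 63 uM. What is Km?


Km = [S] * (Vmax - v) / v
Km = 63 * (71 - 61) / 61
Km = 10.3279 uM

10.3279 uM


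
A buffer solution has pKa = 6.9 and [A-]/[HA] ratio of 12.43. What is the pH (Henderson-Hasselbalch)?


pH = pKa + log10([A-]/[HA])
pH = 6.9 + log10(12.43)
pH = 7.9945

7.9945


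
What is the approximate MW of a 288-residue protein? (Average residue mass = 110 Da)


MW = n_residues * 110 Da
MW = 288 * 110
MW = 31680 Da

31680 Da


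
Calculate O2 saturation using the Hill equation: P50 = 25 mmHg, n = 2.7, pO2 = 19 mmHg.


Y = pO2^n / (P50^n + pO2^n)
Y = 19^2.7 / (25^2.7 + 19^2.7)
Y = 32.28%

32.28%


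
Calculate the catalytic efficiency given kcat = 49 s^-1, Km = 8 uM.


Catalytic efficiency = kcat / Km
= 49 / 8
= 6.125 uM^-1*s^-1

6.125 uM^-1*s^-1


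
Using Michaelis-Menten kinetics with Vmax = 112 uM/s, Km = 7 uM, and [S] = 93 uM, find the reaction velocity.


v = Vmax * [S] / (Km + [S])
v = 112 * 93 / (7 + 93)
v = 104.16 uM/s

104.16 uM/s


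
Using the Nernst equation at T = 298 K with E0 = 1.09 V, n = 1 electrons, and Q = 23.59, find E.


E = E0 - (RT/nF) * ln(Q)
E = 1.09 - (8.314 * 298 / (1 * 96485)) * ln(23.59)
E = 1.0088 V

1.0088 V


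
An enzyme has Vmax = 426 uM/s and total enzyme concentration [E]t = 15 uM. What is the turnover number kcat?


kcat = Vmax / [E]t
kcat = 426 / 15
kcat = 28.4 s^-1

28.4 s^-1


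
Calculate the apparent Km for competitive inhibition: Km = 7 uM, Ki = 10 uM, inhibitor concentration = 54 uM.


Km_app = Km * (1 + [I]/Ki)
Km_app = 7 * (1 + 54/10)
Km_app = 44.8 uM

44.8 uM


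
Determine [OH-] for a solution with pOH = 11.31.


[OH-] = 10^(-pOH)
[OH-] = 10^(-11.31)
[OH-] = 4.898e-12 M

4.898e-12 M


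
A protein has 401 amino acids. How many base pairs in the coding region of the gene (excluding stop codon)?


Each amino acid = 1 codon = 3 bp
bp = 401 * 3 = 1203 bp

1203 bp


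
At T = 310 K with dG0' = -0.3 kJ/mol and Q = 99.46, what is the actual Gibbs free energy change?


dG = dG0' + RT * ln(Q) / 1000
dG = -0.3 + 8.314 * 310 * ln(99.46) / 1000
dG = 11.5551 kJ/mol

11.5551 kJ/mol


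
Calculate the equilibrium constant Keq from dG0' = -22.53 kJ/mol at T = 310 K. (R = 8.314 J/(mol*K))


Keq = exp(-dG0 * 1000 / (R * T))
Keq = exp(-(-22.53) * 1000 / (8.314 * 310))
Keq = 6257.7174

6257.7174


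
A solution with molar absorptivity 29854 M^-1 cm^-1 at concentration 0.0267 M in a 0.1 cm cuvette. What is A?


A = epsilon * c * l
A = 29854 * 0.0267 * 0.1
A = 79.7102

79.7102


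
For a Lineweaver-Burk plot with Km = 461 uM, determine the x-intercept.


x-intercept = -1/Km
= -1/461
= -0.0022 1/uM

-0.0022 1/uM


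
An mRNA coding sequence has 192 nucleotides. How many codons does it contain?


codons = nucleotides / 3
codons = 192 / 3 = 64

64


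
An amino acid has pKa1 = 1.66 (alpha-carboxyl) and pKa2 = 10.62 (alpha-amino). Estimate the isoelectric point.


pI = (pKa1 + pKa2) / 2
pI = (1.66 + 10.62) / 2
pI = 6.14

6.14


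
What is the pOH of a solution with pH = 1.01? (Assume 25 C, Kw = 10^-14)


pOH = 14 - pH
pOH = 14 - 1.01
pOH = 12.99

12.99


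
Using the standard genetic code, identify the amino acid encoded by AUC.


Standard genetic code lookup.
Codon AUC -> Ile

Ile


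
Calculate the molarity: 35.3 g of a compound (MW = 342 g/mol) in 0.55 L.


C = (mass / MW) / volume
C = (35.3 / 342) / 0.55
C = 0.1877 M

0.1877 M


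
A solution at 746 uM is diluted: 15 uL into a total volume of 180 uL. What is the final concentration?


C2 = C1 * V1 / V2
C2 = 746 * 15 / 180
C2 = 62.1667 uM

62.1667 uM


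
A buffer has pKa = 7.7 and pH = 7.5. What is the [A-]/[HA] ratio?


[A-]/[HA] = 10^(pH - pKa)
= 10^(7.5 - 7.7)
= 0.631

0.631


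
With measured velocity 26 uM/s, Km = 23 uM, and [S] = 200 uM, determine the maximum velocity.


Vmax = v * (Km + [S]) / [S]
Vmax = 26 * (23 + 200) / 200
Vmax = 28.99 uM/s

28.99 uM/s


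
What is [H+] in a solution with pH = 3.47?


[H+] = 10^(-pH)
[H+] = 10^(-3.47)
[H+] = 3.388e-04 M

3.388e-04 M


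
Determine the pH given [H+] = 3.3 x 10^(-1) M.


pH = -log10([H+])
pH = -log10(3.3 x 10^(-1))
pH = 0.4815

0.4815


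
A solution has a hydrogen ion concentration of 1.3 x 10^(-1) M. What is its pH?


pH = -log10([H+])
pH = -log10(1.3 x 10^(-1))
pH = 0.8861

0.8861


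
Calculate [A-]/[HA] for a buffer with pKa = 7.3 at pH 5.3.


[A-]/[HA] = 10^(pH - pKa)
= 10^(5.3 - 7.3)
= 0.01

0.01


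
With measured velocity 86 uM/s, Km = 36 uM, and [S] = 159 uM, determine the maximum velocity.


Vmax = v * (Km + [S]) / [S]
Vmax = 86 * (36 + 159) / 159
Vmax = 105.4717 uM/s

105.4717 uM/s


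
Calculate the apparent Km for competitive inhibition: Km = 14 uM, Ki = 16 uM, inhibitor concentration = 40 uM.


Km_app = Km * (1 + [I]/Ki)
Km_app = 14 * (1 + 40/16)
Km_app = 49.0 uM

49.0 uM


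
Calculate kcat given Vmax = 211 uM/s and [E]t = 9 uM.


kcat = Vmax / [E]t
kcat = 211 / 9
kcat = 23.4444 s^-1

23.4444 s^-1


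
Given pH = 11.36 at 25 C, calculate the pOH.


pOH = 14 - pH
pOH = 14 - 11.36
pOH = 2.64

2.64


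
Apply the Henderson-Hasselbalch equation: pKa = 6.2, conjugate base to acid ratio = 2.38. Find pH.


pH = pKa + log10([A-]/[HA])
pH = 6.2 + log10(2.38)
pH = 6.5766

6.5766


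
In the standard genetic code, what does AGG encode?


Standard genetic code lookup.
Codon AGG -> Arg

Arg


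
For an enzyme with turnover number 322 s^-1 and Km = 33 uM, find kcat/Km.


Catalytic efficiency = kcat / Km
= 322 / 33
= 9.7576 uM^-1*s^-1

9.7576 uM^-1*s^-1


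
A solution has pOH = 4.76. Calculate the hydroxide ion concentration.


[OH-] = 10^(-pOH)
[OH-] = 10^(-4.76)
[OH-] = 1.738e-05 M

1.738e-05 M


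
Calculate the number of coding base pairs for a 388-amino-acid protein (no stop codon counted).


Each amino acid = 1 codon = 3 bp
bp = 388 * 3 = 1164 bp

1164 bp


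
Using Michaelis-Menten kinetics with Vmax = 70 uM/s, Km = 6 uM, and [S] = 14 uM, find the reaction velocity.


v = Vmax * [S] / (Km + [S])
v = 70 * 14 / (6 + 14)
v = 49.0 uM/s

49.0 uM/s


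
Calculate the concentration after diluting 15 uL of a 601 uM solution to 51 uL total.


C2 = C1 * V1 / V2
C2 = 601 * 15 / 51
C2 = 176.7647 uM

176.7647 uM


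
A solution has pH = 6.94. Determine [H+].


[H+] = 10^(-pH)
[H+] = 10^(-6.94)
[H+] = 1.148e-07 M

1.148e-07 M


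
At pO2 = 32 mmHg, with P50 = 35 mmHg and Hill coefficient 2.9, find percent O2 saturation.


Y = pO2^n / (P50^n + pO2^n)
Y = 32^2.9 / (35^2.9 + 32^2.9)
Y = 43.54%

43.54%


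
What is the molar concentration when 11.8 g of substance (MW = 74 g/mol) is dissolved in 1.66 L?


C = (mass / MW) / volume
C = (11.8 / 74) / 1.66
C = 0.0961 M

0.0961 M


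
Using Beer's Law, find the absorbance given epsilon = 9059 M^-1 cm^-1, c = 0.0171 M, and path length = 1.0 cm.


A = epsilon * c * l
A = 9059 * 0.0171 * 1.0
A = 154.9089

154.9089


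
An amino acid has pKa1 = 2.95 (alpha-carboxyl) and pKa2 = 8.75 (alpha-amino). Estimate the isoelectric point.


pI = (pKa1 + pKa2) / 2
pI = (2.95 + 8.75) / 2
pI = 5.85

5.85


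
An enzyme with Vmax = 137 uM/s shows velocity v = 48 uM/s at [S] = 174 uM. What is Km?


Km = [S] * (Vmax - v) / v
Km = 174 * (137 - 48) / 48
Km = 322.625 uM

322.625 uM


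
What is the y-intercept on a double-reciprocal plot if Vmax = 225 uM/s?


y-intercept = 1/Vmax
= 1/225
= 0.0044 s/uM

0.0044 s/uM


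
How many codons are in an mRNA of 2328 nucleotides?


codons = nucleotides / 3
codons = 2328 / 3 = 776

776


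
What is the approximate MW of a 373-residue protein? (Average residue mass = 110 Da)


MW = n_residues * 110 Da
MW = 373 * 110
MW = 41030 Da

41030 Da


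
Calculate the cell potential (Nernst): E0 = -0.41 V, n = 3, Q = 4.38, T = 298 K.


E = E0 - (RT/nF) * ln(Q)
E = -0.41 - (8.314 * 298 / (3 * 96485)) * ln(4.38)
E = -0.4226 V

-0.4226 V


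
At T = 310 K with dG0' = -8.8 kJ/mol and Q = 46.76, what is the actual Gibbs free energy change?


dG = dG0' + RT * ln(Q) / 1000
dG = -8.8 + 8.314 * 310 * ln(46.76) / 1000
dG = 1.1099 kJ/mol

1.1099 kJ/mol


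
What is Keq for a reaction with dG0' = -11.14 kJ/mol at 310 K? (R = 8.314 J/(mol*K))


Keq = exp(-dG0 * 1000 / (R * T))
Keq = exp(-(-11.14) * 1000 / (8.314 * 310))
Keq = 75.3607

75.3607


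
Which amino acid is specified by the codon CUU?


Standard genetic code lookup.
Codon CUU -> Leu

Leu


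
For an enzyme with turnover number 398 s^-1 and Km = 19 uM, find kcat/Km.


Catalytic efficiency = kcat / Km
= 398 / 19
= 20.9474 uM^-1*s^-1

20.9474 uM^-1*s^-1


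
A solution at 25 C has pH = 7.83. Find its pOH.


pOH = 14 - pH
pOH = 14 - 7.83
pOH = 6.17

6.17


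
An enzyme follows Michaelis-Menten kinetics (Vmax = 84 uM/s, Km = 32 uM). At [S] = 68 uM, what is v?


v = Vmax * [S] / (Km + [S])
v = 84 * 68 / (32 + 68)
v = 57.12 uM/s

57.12 uM/s


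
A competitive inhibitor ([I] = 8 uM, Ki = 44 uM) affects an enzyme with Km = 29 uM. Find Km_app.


Km_app = Km * (1 + [I]/Ki)
Km_app = 29 * (1 + 8/44)
Km_app = 34.2727 uM

34.2727 uM


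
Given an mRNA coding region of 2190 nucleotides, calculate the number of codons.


codons = nucleotides / 3
codons = 2190 / 3 = 730

730


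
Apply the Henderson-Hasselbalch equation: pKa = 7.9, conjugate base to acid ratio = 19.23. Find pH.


pH = pKa + log10([A-]/[HA])
pH = 7.9 + log10(19.23)
pH = 9.184

9.184


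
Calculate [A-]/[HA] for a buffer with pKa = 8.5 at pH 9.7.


[A-]/[HA] = 10^(pH - pKa)
= 10^(9.7 - 8.5)
= 15.8489

15.8489


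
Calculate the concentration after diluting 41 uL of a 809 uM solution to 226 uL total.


C2 = C1 * V1 / V2
C2 = 809 * 41 / 226
C2 = 146.7655 uM

146.7655 uM


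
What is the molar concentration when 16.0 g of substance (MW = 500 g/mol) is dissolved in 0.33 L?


C = (mass / MW) / volume
C = (16.0 / 500) / 0.33
C = 0.097 M

0.097 M


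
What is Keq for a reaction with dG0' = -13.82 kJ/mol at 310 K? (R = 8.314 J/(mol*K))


Keq = exp(-dG0 * 1000 / (R * T))
Keq = exp(-(-13.82) * 1000 / (8.314 * 310))
Keq = 213.1759

213.1759


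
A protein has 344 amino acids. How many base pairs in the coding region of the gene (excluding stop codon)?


Each amino acid = 1 codon = 3 bp
bp = 344 * 3 = 1032 bp

1032 bp


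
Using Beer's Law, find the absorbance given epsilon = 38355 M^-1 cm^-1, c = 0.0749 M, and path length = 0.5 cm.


A = epsilon * c * l
A = 38355 * 0.0749 * 0.5
A = 1436.3947

1436.3947


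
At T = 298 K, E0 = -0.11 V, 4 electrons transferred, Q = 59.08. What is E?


E = E0 - (RT/nF) * ln(Q)
E = -0.11 - (8.314 * 298 / (4 * 96485)) * ln(59.08)
E = -0.1362 V

-0.1362 V


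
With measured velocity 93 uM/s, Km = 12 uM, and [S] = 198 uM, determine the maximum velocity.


Vmax = v * (Km + [S]) / [S]
Vmax = 93 * (12 + 198) / 198
Vmax = 98.6364 uM/s

98.6364 uM/s


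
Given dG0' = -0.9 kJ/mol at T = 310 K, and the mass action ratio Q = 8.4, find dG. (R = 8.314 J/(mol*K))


dG = dG0' + RT * ln(Q) / 1000
dG = -0.9 + 8.314 * 310 * ln(8.4) / 1000
dG = 4.5852 kJ/mol

4.5852 kJ/mol


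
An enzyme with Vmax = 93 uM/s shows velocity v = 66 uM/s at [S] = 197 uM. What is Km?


Km = [S] * (Vmax - v) / v
Km = 197 * (93 - 66) / 66
Km = 80.5909 uM

80.5909 uM


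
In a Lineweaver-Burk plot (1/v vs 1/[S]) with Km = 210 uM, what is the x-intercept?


x-intercept = -1/Km
= -1/210
= -0.0048 1/uM

-0.0048 1/uM


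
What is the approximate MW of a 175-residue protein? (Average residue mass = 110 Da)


MW = n_residues * 110 Da
MW = 175 * 110
MW = 19250 Da

19250 Da


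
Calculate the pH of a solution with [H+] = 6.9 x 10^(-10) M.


pH = -log10([H+])
pH = -log10(6.9 x 10^(-10))
pH = 9.1612

9.1612


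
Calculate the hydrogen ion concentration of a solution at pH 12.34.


[H+] = 10^(-pH)
[H+] = 10^(-12.34)
[H+] = 4.571e-13 M

4.571e-13 M


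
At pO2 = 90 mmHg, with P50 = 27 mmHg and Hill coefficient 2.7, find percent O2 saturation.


Y = pO2^n / (P50^n + pO2^n)
Y = 90^2.7 / (27^2.7 + 90^2.7)
Y = 96.27%

96.27%


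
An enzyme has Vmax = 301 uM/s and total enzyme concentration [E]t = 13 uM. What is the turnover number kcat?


kcat = Vmax / [E]t
kcat = 301 / 13
kcat = 23.1538 s^-1

23.1538 s^-1


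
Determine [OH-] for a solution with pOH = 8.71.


[OH-] = 10^(-pOH)
[OH-] = 10^(-8.71)
[OH-] = 1.950e-09 M

1.950e-09 M


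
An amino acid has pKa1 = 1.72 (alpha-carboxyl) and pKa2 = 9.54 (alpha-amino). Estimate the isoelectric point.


pI = (pKa1 + pKa2) / 2
pI = (1.72 + 9.54) / 2
pI = 5.63

5.63


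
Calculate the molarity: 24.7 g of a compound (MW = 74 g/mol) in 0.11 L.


C = (mass / MW) / volume
C = (24.7 / 74) / 0.11
C = 3.0344 M

3.0344 M


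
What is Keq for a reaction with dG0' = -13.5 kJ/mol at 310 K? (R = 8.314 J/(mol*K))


Keq = exp(-dG0 * 1000 / (R * T))
Keq = exp(-(-13.5) * 1000 / (8.314 * 310))
Keq = 188.2853

188.2853


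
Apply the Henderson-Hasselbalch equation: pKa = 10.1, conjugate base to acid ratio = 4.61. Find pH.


pH = pKa + log10([A-]/[HA])
pH = 10.1 + log10(4.61)
pH = 10.7637

10.7637


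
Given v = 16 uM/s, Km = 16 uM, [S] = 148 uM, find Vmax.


Vmax = v * (Km + [S]) / [S]
Vmax = 16 * (16 + 148) / 148
Vmax = 17.7297 uM/s

17.7297 uM/s


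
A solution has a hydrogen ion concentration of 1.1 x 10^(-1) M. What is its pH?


pH = -log10([H+])
pH = -log10(1.1 x 10^(-1))
pH = 0.9586

0.9586


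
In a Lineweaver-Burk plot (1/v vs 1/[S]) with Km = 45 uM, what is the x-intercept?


x-intercept = -1/Km
= -1/45
= -0.0222 1/uM

-0.0222 1/uM


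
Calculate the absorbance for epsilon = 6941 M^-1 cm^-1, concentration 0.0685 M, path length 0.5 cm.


A = epsilon * c * l
A = 6941 * 0.0685 * 0.5
A = 237.7293

237.7293


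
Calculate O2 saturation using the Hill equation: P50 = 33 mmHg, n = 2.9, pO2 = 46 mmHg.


Y = pO2^n / (P50^n + pO2^n)
Y = 46^2.9 / (33^2.9 + 46^2.9)
Y = 72.38%

72.38%


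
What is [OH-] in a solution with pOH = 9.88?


[OH-] = 10^(-pOH)
[OH-] = 10^(-9.88)
[OH-] = 1.318e-10 M

1.318e-10 M


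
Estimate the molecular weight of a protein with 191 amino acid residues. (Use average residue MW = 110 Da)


MW = n_residues * 110 Da
MW = 191 * 110
MW = 21010 Da

21010 Da


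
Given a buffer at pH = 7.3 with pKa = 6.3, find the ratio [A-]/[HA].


[A-]/[HA] = 10^(pH - pKa)
= 10^(7.3 - 6.3)
= 10.0

10.0


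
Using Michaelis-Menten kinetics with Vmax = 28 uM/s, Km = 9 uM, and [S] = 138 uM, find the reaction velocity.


v = Vmax * [S] / (Km + [S])
v = 28 * 138 / (9 + 138)
v = 26.2857 uM/s

26.2857 uM/s


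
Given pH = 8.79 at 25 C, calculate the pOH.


pOH = 14 - pH
pOH = 14 - 8.79
pOH = 5.21

5.21


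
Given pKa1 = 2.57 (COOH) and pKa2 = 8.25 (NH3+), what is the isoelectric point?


pI = (pKa1 + pKa2) / 2
pI = (2.57 + 8.25) / 2
pI = 5.41

5.41


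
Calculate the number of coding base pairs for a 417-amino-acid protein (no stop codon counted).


Each amino acid = 1 codon = 3 bp
bp = 417 * 3 = 1251 bp

1251 bp


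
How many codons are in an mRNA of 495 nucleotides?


codons = nucleotides / 3
codons = 495 / 3 = 165

165


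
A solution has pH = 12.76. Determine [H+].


[H+] = 10^(-pH)
[H+] = 10^(-12.76)
[H+] = 1.738e-13 M

1.738e-13 M


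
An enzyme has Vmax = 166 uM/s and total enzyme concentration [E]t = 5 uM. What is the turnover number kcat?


kcat = Vmax / [E]t
kcat = 166 / 5
kcat = 33.2 s^-1

33.2 s^-1


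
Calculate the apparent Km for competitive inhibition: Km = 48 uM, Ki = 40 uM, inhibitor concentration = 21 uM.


Km_app = Km * (1 + [I]/Ki)
Km_app = 48 * (1 + 21/40)
Km_app = 73.2 uM

73.2 uM


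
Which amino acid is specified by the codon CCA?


Standard genetic code lookup.
Codon CCA -> Pro

Pro


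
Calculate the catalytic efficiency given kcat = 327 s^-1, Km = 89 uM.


Catalytic efficiency = kcat / Km
= 327 / 89
= 3.6742 uM^-1*s^-1

3.6742 uM^-1*s^-1


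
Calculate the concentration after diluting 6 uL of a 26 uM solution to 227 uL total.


C2 = C1 * V1 / V2
C2 = 26 * 6 / 227
C2 = 0.6872 uM

0.6872 uM


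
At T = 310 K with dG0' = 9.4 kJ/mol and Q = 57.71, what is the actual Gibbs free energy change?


dG = dG0' + RT * ln(Q) / 1000
dG = 9.4 + 8.314 * 310 * ln(57.71) / 1000
dG = 19.8522 kJ/mol

19.8522 kJ/mol


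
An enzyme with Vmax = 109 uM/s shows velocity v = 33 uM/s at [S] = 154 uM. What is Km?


Km = [S] * (Vmax - v) / v
Km = 154 * (109 - 33) / 33
Km = 354.6667 uM

354.6667 uM


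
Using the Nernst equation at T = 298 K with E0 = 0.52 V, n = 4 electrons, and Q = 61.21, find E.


E = E0 - (RT/nF) * ln(Q)
E = 0.52 - (8.314 * 298 / (4 * 96485)) * ln(61.21)
E = 0.4936 V

0.4936 V


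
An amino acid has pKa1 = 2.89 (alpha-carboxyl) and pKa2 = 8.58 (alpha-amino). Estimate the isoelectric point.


pI = (pKa1 + pKa2) / 2
pI = (2.89 + 8.58) / 2
pI = 5.735

5.735


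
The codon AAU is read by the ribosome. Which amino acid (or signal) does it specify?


Standard genetic code lookup.
Codon AAU -> Asn

Asn


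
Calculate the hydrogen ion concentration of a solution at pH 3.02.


[H+] = 10^(-pH)
[H+] = 10^(-3.02)
[H+] = 9.550e-04 M

9.550e-04 M


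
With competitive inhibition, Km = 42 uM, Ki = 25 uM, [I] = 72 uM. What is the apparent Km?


Km_app = Km * (1 + [I]/Ki)
Km_app = 42 * (1 + 72/25)
Km_app = 162.96 uM

162.96 uM


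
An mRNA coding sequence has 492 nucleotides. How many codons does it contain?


codons = nucleotides / 3
codons = 492 / 3 = 164

164


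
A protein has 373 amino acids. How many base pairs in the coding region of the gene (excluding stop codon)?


Each amino acid = 1 codon = 3 bp
bp = 373 * 3 = 1119 bp

1119 bp


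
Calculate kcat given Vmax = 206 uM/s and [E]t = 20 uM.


kcat = Vmax / [E]t
kcat = 206 / 20
kcat = 10.3 s^-1

10.3 s^-1


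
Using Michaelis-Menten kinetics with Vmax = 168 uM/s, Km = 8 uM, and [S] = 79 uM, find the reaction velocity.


v = Vmax * [S] / (Km + [S])
v = 168 * 79 / (8 + 79)
v = 152.5517 uM/s

152.5517 uM/s


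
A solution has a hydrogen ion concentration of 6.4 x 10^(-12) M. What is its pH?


pH = -log10([H+])
pH = -log10(6.4 x 10^(-12))
pH = 11.1938

11.1938


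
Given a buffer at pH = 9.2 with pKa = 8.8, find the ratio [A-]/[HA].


[A-]/[HA] = 10^(pH - pKa)
= 10^(9.2 - 8.8)
= 2.5119

2.5119


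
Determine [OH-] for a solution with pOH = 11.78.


[OH-] = 10^(-pOH)
[OH-] = 10^(-11.78)
[OH-] = 1.660e-12 M

1.660e-12 M


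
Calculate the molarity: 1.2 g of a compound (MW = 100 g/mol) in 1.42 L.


C = (mass / MW) / volume
C = (1.2 / 100) / 1.42
C = 0.0085 M

0.0085 M


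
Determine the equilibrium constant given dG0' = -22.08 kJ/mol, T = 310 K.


Keq = exp(-dG0 * 1000 / (R * T))
Keq = exp(-(-22.08) * 1000 / (8.314 * 310))
Keq = 5255.1937

5255.1937


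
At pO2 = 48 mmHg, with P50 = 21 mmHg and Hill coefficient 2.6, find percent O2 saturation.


Y = pO2^n / (P50^n + pO2^n)
Y = 48^2.6 / (21^2.6 + 48^2.6)
Y = 89.56%

89.56%


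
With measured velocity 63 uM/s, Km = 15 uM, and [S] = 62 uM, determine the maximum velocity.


Vmax = v * (Km + [S]) / [S]
Vmax = 63 * (15 + 62) / 62
Vmax = 78.2419 uM/s

78.2419 uM/s


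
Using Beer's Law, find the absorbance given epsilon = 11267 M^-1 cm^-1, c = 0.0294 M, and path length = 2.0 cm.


A = epsilon * c * l
A = 11267 * 0.0294 * 2.0
A = 662.4996

662.4996


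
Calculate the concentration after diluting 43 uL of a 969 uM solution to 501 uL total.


C2 = C1 * V1 / V2
C2 = 969 * 43 / 501
C2 = 83.1677 uM

83.1677 uM


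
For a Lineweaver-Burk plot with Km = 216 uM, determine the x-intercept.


x-intercept = -1/Km
= -1/216
= -0.0046 1/uM

-0.0046 1/uM


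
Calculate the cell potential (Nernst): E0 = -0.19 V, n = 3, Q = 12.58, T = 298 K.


E = E0 - (RT/nF) * ln(Q)
E = -0.19 - (8.314 * 298 / (3 * 96485)) * ln(12.58)
E = -0.2117 V

-0.2117 V


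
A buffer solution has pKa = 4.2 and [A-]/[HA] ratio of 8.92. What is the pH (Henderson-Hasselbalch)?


pH = pKa + log10([A-]/[HA])
pH = 4.2 + log10(8.92)
pH = 5.1504

5.1504


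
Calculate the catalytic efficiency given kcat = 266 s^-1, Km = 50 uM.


Catalytic efficiency = kcat / Km
= 266 / 50
= 5.32 uM^-1*s^-1

5.32 uM^-1*s^-1


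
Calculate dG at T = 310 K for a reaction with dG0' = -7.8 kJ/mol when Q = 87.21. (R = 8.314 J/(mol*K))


dG = dG0' + RT * ln(Q) / 1000
dG = -7.8 + 8.314 * 310 * ln(87.21) / 1000
dG = 3.7164 kJ/mol

3.7164 kJ/mol


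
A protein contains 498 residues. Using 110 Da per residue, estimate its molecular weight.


MW = n_residues * 110 Da
MW = 498 * 110
MW = 54780 Da

54780 Da


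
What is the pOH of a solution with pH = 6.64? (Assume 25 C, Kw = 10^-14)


pOH = 14 - pH
pOH = 14 - 6.64
pOH = 7.36

7.36


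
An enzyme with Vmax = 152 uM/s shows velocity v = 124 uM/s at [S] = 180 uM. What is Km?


Km = [S] * (Vmax - v) / v
Km = 180 * (152 - 124) / 124
Km = 40.6452 uM

40.6452 uM


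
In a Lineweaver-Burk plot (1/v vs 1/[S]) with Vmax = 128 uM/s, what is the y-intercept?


y-intercept = 1/Vmax
= 1/128
= 0.0078 s/uM

0.0078 s/uM


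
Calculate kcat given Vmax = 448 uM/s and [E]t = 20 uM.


kcat = Vmax / [E]t
kcat = 448 / 20
kcat = 22.4 s^-1

22.4 s^-1


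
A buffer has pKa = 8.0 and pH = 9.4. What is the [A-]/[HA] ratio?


[A-]/[HA] = 10^(pH - pKa)
= 10^(9.4 - 8.0)
= 25.1189

25.1189


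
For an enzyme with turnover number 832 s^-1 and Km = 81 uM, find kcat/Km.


Catalytic efficiency = kcat / Km
= 832 / 81
= 10.2716 uM^-1*s^-1

10.2716 uM^-1*s^-1


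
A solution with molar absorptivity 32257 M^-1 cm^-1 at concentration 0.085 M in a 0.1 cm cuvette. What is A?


A = epsilon * c * l
A = 32257 * 0.085 * 0.1
A = 274.1845

274.1845


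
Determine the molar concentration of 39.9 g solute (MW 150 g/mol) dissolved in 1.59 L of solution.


C = (mass / MW) / volume
C = (39.9 / 150) / 1.59
C = 0.1673 M

0.1673 M


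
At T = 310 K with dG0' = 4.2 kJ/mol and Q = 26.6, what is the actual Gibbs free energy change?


dG = dG0' + RT * ln(Q) / 1000
dG = 4.2 + 8.314 * 310 * ln(26.6) / 1000
dG = 12.656 kJ/mol

12.656 kJ/mol


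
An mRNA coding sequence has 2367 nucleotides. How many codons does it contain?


codons = nucleotides / 3
codons = 2367 / 3 = 789

789


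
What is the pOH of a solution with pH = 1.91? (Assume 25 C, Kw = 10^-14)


pOH = 14 - pH
pOH = 14 - 1.91
pOH = 12.09

12.09


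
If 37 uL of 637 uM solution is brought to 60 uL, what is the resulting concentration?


C2 = C1 * V1 / V2
C2 = 637 * 37 / 60
C2 = 392.8167 uM

392.8167 uM


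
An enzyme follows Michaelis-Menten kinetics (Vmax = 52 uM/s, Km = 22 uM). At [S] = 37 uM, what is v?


v = Vmax * [S] / (Km + [S])
v = 52 * 37 / (22 + 37)
v = 32.6102 uM/s

32.6102 uM/s


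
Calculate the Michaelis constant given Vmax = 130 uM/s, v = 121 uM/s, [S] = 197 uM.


Km = [S] * (Vmax - v) / v
Km = 197 * (130 - 121) / 121
Km = 14.6529 uM

14.6529 uM


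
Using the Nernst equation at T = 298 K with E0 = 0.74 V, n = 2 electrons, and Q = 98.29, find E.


E = E0 - (RT/nF) * ln(Q)
E = 0.74 - (8.314 * 298 / (2 * 96485)) * ln(98.29)
E = 0.6811 V

0.6811 V


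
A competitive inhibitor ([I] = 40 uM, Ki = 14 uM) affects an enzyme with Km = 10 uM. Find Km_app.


Km_app = Km * (1 + [I]/Ki)
Km_app = 10 * (1 + 40/14)
Km_app = 38.5714 uM

38.5714 uM


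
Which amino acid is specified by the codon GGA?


Standard genetic code lookup.
Codon GGA -> Gly

Gly


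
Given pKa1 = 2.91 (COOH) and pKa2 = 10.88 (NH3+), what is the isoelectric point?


pI = (pKa1 + pKa2) / 2
pI = (2.91 + 10.88) / 2
pI = 6.895

6.895


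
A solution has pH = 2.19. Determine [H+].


[H+] = 10^(-pH)
[H+] = 10^(-2.19)
[H+] = 0.0065 M

0.0065 M


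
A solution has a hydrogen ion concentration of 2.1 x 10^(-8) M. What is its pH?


pH = -log10([H+])
pH = -log10(2.1 x 10^(-8))
pH = 7.6778

7.6778


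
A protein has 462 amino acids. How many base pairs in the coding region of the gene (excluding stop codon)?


Each amino acid = 1 codon = 3 bp
bp = 462 * 3 = 1386 bp

1386 bp


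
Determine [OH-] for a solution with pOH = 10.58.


[OH-] = 10^(-pOH)
[OH-] = 10^(-10.58)
[OH-] = 2.630e-11 M

2.630e-11 M


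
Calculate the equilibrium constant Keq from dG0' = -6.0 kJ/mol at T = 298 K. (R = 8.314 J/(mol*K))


Keq = exp(-dG0 * 1000 / (R * T))
Keq = exp(-(-6.0) * 1000 / (8.314 * 298))
Keq = 11.2653

11.2653
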